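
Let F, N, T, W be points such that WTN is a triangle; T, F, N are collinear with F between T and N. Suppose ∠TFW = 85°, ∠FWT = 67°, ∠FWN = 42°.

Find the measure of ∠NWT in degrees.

1. ∠FTW = 28°  [△WTF]
2. ∠NFW = 95°  [linear pair at F on TN]
3. ∠FNW = 43°  [△WFN]
4. ∠NTW = 28°  [F on ray TN]
5. ∠TNW = 43°  [F on ray NT]
6. ∠NWT = 109°  [△WTN]

∠NWT = 109°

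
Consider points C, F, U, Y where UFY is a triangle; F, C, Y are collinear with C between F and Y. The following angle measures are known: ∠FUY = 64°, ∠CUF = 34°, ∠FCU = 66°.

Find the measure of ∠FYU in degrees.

∠FYU = 36°

1. ∠CFU = 80°  [△UFC]
2. ∠UFY = 80°  [C on ray FY]
3. ∠FYU = 36°  [△UFY]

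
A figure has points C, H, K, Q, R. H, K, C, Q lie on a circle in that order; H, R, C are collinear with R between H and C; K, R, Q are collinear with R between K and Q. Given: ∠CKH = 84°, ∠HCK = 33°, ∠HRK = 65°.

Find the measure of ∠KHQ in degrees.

1. ∠CHK = 63°  [△HKC]
2. ∠HQK = 33°  [same arc HK]
3. ∠HKQ = 52°  [△HRK]
4. ∠KHQ = 95°  [△HKQ]

∠KHQ = 95°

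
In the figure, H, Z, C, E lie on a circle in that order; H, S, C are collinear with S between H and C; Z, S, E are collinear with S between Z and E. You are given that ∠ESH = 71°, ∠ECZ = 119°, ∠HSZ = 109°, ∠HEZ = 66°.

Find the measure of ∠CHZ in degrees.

∠CHZ = 18°

1. ∠EHZ = 61°  [cyclic HZCE, opposite ∠H+∠C]
2. ∠EZH = 53°  [△HZE]
3. ∠CHZ = 18°  [△HSZ]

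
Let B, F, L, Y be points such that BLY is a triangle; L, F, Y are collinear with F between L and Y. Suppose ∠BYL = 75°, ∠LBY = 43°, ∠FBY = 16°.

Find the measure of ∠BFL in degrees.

∠BFL = 91°

1. ∠BYF = 75°  [F on ray YL]
2. ∠BFY = 89°  [△BFY]
3. ∠BFL = 91°  [linear pair at F on LY]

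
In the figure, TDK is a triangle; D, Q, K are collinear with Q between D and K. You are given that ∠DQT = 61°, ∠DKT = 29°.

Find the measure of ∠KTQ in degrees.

1. ∠KQT = 119°  [linear pair at Q on DK]
2. ∠QKT = 29°  [Q on ray KD]
3. ∠KTQ = 32°  [△TQK]

∠KTQ = 32°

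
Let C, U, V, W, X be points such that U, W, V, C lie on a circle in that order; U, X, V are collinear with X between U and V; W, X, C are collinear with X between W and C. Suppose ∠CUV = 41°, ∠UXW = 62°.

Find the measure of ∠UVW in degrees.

∠UVW = 21°

1. ∠CWV = 41°  [same arc VC]
2. ∠VXW = 118°  [linear pair at X on UV]
3. ∠UVW = 21°  [△WXV]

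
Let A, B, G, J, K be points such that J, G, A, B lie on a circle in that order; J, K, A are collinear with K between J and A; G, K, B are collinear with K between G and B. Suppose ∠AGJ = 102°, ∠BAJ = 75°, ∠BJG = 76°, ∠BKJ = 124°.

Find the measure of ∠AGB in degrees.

1. ∠ABJ = 78°  [cyclic JGAB, opposite ∠G+∠B]
2. ∠AJB = 27°  [△JAB]
3. ∠AGB = 27°  [same arc AB]

∠AGB = 27°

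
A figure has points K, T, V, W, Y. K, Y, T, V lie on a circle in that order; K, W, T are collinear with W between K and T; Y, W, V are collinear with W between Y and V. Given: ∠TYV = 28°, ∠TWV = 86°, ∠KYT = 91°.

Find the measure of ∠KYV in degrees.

1. ∠TKV = 28°  [same arc TV]
2. ∠KVT = 89°  [cyclic KYTV, opposite ∠Y+∠V]
3. ∠KTV = 63°  [△KTV]
4. ∠KYV = 63°  [same arc KV]

∠KYV = 63°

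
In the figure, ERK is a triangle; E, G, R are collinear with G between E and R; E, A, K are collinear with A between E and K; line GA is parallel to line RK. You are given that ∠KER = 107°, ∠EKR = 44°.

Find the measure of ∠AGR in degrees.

∠AGR = 151°

1. ∠ERK = 29°  [△ERK]
2. ∠AGE = 29°  [GA∥RK, corresponding at G]
3. ∠AGR = 151°  [linear pair at G on ER]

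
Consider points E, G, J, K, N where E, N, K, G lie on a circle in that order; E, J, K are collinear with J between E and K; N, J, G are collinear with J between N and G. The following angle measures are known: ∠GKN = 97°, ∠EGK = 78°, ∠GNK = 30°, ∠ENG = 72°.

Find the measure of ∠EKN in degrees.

1. ∠KGN = 53°  [△NKG]
2. ∠ENK = 102°  [cyclic ENKG, opposite ∠N+∠G]
3. ∠KEN = 53°  [same arc NK]
4. ∠EKN = 25°  [△ENK]

∠EKN = 25°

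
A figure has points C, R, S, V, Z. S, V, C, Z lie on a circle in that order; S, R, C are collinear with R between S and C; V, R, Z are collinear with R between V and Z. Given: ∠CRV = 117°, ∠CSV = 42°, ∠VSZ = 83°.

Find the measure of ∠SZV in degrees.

1. ∠SRV = 63°  [linear pair at R on SC]
2. ∠SVZ = 75°  [△SRV]
3. ∠SZV = 22°  [△SVZ]

∠SZV = 22°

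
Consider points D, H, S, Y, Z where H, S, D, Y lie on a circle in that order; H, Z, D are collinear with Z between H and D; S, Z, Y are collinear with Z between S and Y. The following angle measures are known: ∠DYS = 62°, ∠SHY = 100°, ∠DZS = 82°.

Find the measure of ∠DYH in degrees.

1. ∠DHS = 62°  [same arc SD]
2. ∠SDY = 80°  [cyclic HSDY, opposite ∠H+∠D]
3. ∠HZS = 98°  [linear pair at Z on HD]
4. ∠HSY = 20°  [△HZS]
5. ∠DSY = 38°  [△SDY]
6. ∠HDY = 20°  [same arc HY]
7. ∠DHY = 38°  [same arc DY]
8. ∠DYH = 122°  [△HDY]

∠DYH = 122°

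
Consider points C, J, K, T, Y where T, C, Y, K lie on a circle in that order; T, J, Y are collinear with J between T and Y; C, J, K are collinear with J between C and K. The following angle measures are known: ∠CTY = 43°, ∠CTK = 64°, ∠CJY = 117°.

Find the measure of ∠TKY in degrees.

∠TKY = 85°

1. ∠CKY = 43°  [same arc CY]
2. ∠CYK = 116°  [cyclic TCYK, opposite ∠T+∠Y]
3. ∠KJT = 117°  [vertical angles at J]
4. ∠KCY = 21°  [△CYK]
5. ∠KJY = 63°  [linear pair at J on TY]
6. ∠KTY = 21°  [same arc YK]
7. ∠KYT = 74°  [△YJK]
8. ∠TKY = 85°  [△TYK]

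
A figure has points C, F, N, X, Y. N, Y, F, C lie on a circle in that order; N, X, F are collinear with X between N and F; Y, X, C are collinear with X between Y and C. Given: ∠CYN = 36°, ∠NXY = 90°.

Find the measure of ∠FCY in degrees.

1. ∠CFN = 36°  [same arc NC]
2. ∠CXF = 90°  [vertical angles at X]
3. ∠FCY = 54°  [△FXC]

∠FCY = 54°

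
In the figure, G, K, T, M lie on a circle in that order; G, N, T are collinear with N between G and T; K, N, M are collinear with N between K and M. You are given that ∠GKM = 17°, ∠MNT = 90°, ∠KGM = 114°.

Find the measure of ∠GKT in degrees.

1. ∠GMK = 49°  [△GKM]
2. ∠GNK = 90°  [vertical angles at N]
3. ∠GTK = 49°  [same arc GK]
4. ∠KGT = 73°  [△GNK]
5. ∠GKT = 58°  [△GKT]

∠GKT = 58°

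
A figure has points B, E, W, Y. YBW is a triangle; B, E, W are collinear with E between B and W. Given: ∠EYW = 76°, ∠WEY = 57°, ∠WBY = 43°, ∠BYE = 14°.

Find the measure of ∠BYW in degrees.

1. ∠EWY = 47°  [△YEW]
2. ∠BWY = 47°  [E on ray WB]
3. ∠BYW = 90°  [△YBW]

∠BYW = 90°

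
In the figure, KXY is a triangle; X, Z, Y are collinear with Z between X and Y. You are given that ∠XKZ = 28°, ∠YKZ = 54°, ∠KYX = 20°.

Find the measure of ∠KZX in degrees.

∠KZX = 74°

1. ∠KYZ = 20°  [Z on ray YX]
2. ∠KZY = 106°  [△KZY]
3. ∠KZX = 74°  [linear pair at Z on XY]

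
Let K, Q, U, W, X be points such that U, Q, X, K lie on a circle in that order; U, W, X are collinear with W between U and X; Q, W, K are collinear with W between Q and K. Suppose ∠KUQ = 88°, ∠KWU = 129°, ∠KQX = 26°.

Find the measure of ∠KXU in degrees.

1. ∠KXQ = 92°  [cyclic UQXK, opposite ∠U+∠X]
2. ∠KWX = 51°  [linear pair at W on UX]
3. ∠QKX = 62°  [△QXK]
4. ∠KXU = 67°  [△XWK]

∠KXU = 67°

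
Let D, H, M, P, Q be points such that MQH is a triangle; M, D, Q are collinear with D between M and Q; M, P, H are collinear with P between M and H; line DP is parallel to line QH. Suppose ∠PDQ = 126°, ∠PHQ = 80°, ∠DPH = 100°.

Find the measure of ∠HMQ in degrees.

1. ∠MDP = 54°  [linear pair at D on MQ]
2. ∠MHQ = 80°  [P on ray HM]
3. ∠HQM = 54°  [DP∥QH, corresponding at D]
4. ∠HMQ = 46°  [△MQH]

∠HMQ = 46°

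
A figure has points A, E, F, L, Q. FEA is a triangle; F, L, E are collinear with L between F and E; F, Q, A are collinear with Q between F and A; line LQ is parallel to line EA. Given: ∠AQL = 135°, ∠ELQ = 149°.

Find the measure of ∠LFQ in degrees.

∠LFQ = 104°

1. ∠FQL = 45°  [linear pair at Q on FA]
2. ∠FLQ = 31°  [linear pair at L on FE]
3. ∠LFQ = 104°  [△FLQ]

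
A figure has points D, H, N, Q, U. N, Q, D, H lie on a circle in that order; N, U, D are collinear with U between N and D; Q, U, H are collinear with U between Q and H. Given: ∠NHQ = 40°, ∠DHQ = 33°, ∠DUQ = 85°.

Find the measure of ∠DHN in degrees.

∠DHN = 73°

1. ∠NDQ = 40°  [same arc NQ]
2. ∠DNQ = 33°  [same arc QD]
3. ∠DQN = 107°  [△NQD]
4. ∠DHN = 73°  [cyclic NQDH, opposite ∠Q+∠H]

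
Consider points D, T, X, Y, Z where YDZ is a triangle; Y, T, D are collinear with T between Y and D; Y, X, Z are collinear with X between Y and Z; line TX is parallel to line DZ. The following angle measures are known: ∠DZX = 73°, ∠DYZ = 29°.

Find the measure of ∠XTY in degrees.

∠XTY = 78°

1. ∠DZY = 73°  [X on ray ZY]
2. ∠YDZ = 78°  [△YDZ]
3. ∠XTY = 78°  [TX∥DZ, corresponding at T]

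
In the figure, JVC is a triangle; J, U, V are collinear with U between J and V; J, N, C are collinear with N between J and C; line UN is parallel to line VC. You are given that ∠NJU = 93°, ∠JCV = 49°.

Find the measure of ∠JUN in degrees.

1. ∠CJV = 93°  [U on JV, N on JC]
2. ∠CVJ = 38°  [△JVC]
3. ∠JUN = 38°  [UN∥VC, corresponding at U]

∠JUN = 38°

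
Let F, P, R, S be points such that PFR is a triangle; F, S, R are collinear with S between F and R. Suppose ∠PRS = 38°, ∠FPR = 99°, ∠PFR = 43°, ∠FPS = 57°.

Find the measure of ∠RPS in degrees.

1. ∠PFS = 43°  [S on ray FR]
2. ∠FSP = 80°  [△PFS]
3. ∠PSR = 100°  [linear pair at S on FR]
4. ∠RPS = 42°  [△PSR]

∠RPS = 42°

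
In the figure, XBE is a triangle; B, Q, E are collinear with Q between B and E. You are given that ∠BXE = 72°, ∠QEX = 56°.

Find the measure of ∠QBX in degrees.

∠QBX = 52°

1. ∠BEX = 56°  [Q on ray EB]
2. ∠EBX = 52°  [△XBE]
3. ∠QBX = 52°  [Q on ray BE]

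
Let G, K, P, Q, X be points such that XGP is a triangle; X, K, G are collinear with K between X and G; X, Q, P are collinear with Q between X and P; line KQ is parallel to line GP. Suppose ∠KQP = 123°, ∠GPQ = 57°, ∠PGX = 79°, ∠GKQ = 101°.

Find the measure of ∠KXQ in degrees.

∠KXQ = 44°

1. ∠KQX = 57°  [linear pair at Q on XP]
2. ∠QKX = 79°  [KQ∥GP, corresponding at K]
3. ∠KXQ = 44°  [△XKQ]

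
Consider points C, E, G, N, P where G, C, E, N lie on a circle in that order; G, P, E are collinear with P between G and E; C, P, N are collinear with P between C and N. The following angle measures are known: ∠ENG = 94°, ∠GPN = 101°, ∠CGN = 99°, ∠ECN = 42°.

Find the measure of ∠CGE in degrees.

∠CGE = 57°

1. ∠ECG = 86°  [cyclic GCEN, opposite ∠C+∠N]
2. ∠CPE = 101°  [vertical angles at P]
3. ∠CEG = 37°  [△CPE]
4. ∠CGE = 57°  [△GCE]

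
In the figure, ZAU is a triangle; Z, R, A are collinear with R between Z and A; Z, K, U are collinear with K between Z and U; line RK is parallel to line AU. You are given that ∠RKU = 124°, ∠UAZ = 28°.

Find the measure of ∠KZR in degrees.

1. ∠RKZ = 56°  [linear pair at K on ZU]
2. ∠KRZ = 28°  [RK∥AU, corresponding at R]
3. ∠KZR = 96°  [△ZRK]

∠KZR = 96°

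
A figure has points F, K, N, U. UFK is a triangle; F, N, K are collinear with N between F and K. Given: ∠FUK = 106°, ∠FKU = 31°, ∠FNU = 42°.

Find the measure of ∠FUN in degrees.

1. ∠KFU = 43°  [△UFK]
2. ∠NFU = 43°  [N on ray FK]
3. ∠FUN = 95°  [△UFN]

∠FUN = 95°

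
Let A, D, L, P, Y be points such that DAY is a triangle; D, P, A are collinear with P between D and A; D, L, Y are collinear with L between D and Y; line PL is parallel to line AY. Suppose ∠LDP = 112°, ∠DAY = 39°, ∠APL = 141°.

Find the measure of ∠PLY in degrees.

1. ∠ADY = 112°  [P on DA, L on DY]
2. ∠AYD = 29°  [△DAY]
3. ∠DLP = 29°  [PL∥AY, corresponding at L]
4. ∠PLY = 151°  [linear pair at L on DY]

∠PLY = 151°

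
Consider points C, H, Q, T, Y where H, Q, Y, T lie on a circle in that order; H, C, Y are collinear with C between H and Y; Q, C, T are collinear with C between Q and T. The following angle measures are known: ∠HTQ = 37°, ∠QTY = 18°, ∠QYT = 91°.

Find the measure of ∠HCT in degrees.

∠HCT = 72°

1. ∠HYQ = 37°  [same arc HQ]
2. ∠TQY = 71°  [△QYT]
3. ∠QCY = 72°  [△QCY]
4. ∠HCT = 72°  [vertical angles at C]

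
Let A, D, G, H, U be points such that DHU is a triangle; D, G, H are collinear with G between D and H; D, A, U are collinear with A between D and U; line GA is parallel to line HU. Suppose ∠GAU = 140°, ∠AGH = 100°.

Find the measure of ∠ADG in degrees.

1. ∠DAG = 40°  [linear pair at A on DU]
2. ∠AGD = 80°  [linear pair at G on DH]
3. ∠ADG = 60°  [△DGA]

∠ADG = 60°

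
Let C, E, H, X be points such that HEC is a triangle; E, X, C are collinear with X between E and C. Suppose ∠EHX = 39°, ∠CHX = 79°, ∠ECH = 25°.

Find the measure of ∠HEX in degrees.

∠HEX = 37°

1. ∠HCX = 25°  [X on ray CE]
2. ∠CXH = 76°  [△HXC]
3. ∠EXH = 104°  [linear pair at X on EC]
4. ∠HEX = 37°  [△HEX]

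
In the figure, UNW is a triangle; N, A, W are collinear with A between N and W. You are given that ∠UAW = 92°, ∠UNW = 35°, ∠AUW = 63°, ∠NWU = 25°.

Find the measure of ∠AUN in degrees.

1. ∠NAU = 88°  [linear pair at A on NW]
2. ∠ANU = 35°  [A on ray NW]
3. ∠AUN = 57°  [△UNA]

∠AUN = 57°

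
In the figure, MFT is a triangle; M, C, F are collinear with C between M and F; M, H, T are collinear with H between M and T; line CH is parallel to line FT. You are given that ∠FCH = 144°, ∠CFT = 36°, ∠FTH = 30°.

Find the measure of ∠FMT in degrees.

∠FMT = 114°

1. ∠MFT = 36°  [C on ray FM]
2. ∠FTM = 30°  [H on ray TM]
3. ∠FMT = 114°  [△MFT]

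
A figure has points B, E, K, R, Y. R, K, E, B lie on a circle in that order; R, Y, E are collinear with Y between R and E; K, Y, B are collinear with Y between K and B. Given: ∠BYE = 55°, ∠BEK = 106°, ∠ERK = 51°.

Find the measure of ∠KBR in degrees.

∠KBR = 32°

1. ∠KYR = 55°  [vertical angles at Y]
2. ∠BRK = 74°  [cyclic RKEB, opposite ∠R+∠E]
3. ∠BKR = 74°  [△RYK]
4. ∠KBR = 32°  [△RKB]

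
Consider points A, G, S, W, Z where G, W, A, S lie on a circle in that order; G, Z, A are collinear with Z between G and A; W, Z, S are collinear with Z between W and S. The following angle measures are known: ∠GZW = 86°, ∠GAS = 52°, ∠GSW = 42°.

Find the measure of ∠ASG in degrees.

1. ∠GWS = 52°  [same arc GS]
2. ∠GAW = 42°  [same arc GW]
3. ∠AGW = 42°  [△GZW]
4. ∠AWG = 96°  [△GWA]
5. ∠ASG = 84°  [cyclic GWAS, opposite ∠W+∠S]

∠ASG = 84°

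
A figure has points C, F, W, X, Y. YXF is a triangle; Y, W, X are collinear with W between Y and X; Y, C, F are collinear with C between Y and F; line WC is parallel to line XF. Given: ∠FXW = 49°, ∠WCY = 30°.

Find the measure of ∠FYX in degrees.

1. ∠FXY = 49°  [W on ray XY]
2. ∠XFY = 30°  [WC∥XF, corresponding at C]
3. ∠FYX = 101°  [△YXF]

∠FYX = 101°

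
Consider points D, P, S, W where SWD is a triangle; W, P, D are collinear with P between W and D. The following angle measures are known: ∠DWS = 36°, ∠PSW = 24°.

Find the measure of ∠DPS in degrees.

1. ∠PWS = 36°  [P on ray WD]
2. ∠SPW = 120°  [△SWP]
3. ∠DPS = 60°  [linear pair at P on WD]

∠DPS = 60°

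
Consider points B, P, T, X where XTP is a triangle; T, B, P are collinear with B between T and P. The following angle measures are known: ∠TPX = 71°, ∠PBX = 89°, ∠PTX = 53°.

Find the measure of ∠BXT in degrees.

∠BXT = 36°

1. ∠TBX = 91°  [linear pair at B on TP]
2. ∠BTX = 53°  [B on ray TP]
3. ∠BXT = 36°  [△XTB]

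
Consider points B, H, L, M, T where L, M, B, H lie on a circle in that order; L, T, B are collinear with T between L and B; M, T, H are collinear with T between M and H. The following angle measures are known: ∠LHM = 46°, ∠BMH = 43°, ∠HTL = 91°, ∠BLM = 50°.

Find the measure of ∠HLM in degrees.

1. ∠BHM = 50°  [same arc MB]
2. ∠HBM = 87°  [△MBH]
3. ∠HLM = 93°  [cyclic LMBH, opposite ∠L+∠B]

∠HLM = 93°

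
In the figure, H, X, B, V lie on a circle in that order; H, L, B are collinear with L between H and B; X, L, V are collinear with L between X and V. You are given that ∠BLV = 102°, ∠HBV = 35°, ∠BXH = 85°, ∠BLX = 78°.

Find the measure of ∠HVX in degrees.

∠HVX = 52°

1. ∠HLV = 78°  [linear pair at L on HB]
2. ∠BVH = 95°  [cyclic HXBV, opposite ∠X+∠V]
3. ∠BHV = 50°  [△HBV]
4. ∠HVX = 52°  [△HLV]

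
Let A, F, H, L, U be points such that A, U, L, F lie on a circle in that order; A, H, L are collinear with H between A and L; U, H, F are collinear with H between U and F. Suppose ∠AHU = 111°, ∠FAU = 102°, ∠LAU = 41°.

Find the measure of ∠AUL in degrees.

∠AUL = 89°

1. ∠AUF = 28°  [△AHU]
2. ∠AFU = 50°  [△AUF]
3. ∠ALU = 50°  [same arc AU]
4. ∠AUL = 89°  [△AUL]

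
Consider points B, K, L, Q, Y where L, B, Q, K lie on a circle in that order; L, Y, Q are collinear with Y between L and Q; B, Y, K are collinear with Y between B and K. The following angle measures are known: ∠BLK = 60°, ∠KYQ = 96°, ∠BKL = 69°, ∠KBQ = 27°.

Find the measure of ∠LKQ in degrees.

1. ∠KBL = 51°  [△LBK]
2. ∠KYL = 84°  [linear pair at Y on LQ]
3. ∠KLQ = 27°  [△LYK]
4. ∠KQL = 51°  [same arc LK]
5. ∠LKQ = 102°  [△LQK]

∠LKQ = 102°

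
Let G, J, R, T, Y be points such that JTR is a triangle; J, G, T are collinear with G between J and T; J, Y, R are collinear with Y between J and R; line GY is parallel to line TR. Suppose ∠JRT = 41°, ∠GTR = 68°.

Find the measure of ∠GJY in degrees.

∠GJY = 71°

1. ∠JTR = 68°  [G on ray TJ]
2. ∠RJT = 71°  [△JTR]
3. ∠GJY = 71°  [G on JT, Y on JR]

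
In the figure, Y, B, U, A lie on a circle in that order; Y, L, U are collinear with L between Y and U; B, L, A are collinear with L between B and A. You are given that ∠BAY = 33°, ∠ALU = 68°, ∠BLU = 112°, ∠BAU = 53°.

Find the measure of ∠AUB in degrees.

1. ∠BUY = 33°  [same arc YB]
2. ∠ABU = 35°  [△BLU]
3. ∠AUB = 92°  [△BUA]

∠AUB = 92°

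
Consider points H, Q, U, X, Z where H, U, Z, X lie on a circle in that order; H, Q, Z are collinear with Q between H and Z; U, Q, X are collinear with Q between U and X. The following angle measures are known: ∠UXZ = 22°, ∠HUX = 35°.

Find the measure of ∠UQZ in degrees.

∠UQZ = 57°

1. ∠UHZ = 22°  [same arc UZ]
2. ∠HQU = 123°  [△HQU]
3. ∠UQZ = 57°  [linear pair at Q on HZ]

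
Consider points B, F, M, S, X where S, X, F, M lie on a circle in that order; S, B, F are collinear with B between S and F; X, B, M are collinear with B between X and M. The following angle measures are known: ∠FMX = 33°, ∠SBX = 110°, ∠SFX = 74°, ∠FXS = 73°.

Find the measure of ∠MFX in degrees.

∠MFX = 111°

1. ∠FBX = 70°  [linear pair at B on SF]
2. ∠FXM = 36°  [△XBF]
3. ∠MFX = 111°  [△XFM]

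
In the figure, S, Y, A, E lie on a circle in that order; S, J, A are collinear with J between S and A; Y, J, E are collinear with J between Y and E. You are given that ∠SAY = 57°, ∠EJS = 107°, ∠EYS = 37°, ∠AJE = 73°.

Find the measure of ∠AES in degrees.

∠AES = 127°

1. ∠SEY = 57°  [same arc SY]
2. ∠ASE = 16°  [△SJE]
3. ∠EAS = 37°  [same arc SE]
4. ∠AES = 127°  [△SAE]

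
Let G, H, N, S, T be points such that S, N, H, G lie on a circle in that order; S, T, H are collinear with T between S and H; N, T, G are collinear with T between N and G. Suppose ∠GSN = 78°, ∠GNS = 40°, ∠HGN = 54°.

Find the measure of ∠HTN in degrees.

∠HTN = 94°

1. ∠GHN = 102°  [cyclic SNHG, opposite ∠S+∠H]
2. ∠NGS = 62°  [△SNG]
3. ∠GNH = 24°  [△NHG]
4. ∠NHS = 62°  [same arc SN]
5. ∠HTN = 94°  [△NTH]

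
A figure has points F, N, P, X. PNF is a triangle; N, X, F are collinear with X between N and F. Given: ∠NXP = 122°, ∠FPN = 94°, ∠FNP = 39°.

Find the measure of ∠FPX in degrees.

∠FPX = 75°

1. ∠FXP = 58°  [linear pair at X on NF]
2. ∠NFP = 47°  [△PNF]
3. ∠PFX = 47°  [X on ray FN]
4. ∠FPX = 75°  [△PXF]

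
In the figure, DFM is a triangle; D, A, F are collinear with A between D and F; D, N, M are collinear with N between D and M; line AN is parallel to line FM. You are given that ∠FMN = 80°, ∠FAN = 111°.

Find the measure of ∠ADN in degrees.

1. ∠DMF = 80°  [N on ray MD]
2. ∠DAN = 69°  [linear pair at A on DF]
3. ∠AND = 80°  [AN∥FM, corresponding at N]
4. ∠ADN = 31°  [△DAN]

∠ADN = 31°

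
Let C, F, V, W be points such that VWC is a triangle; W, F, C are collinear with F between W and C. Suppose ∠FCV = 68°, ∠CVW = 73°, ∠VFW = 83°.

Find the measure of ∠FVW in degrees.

1. ∠VCW = 68°  [F on ray CW]
2. ∠CWV = 39°  [△VWC]
3. ∠FWV = 39°  [F on ray WC]
4. ∠FVW = 58°  [△VWF]

∠FVW = 58°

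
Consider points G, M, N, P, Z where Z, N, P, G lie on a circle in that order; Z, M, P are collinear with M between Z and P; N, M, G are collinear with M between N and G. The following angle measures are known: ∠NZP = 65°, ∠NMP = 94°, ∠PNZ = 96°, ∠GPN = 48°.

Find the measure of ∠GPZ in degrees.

∠GPZ = 29°

1. ∠NPZ = 19°  [△ZNP]
2. ∠GMZ = 94°  [vertical angles at M]
3. ∠PGZ = 84°  [cyclic ZNPG, opposite ∠N+∠G]
4. ∠NGZ = 19°  [same arc ZN]
5. ∠GZP = 67°  [△ZMG]
6. ∠GPZ = 29°  [△ZPG]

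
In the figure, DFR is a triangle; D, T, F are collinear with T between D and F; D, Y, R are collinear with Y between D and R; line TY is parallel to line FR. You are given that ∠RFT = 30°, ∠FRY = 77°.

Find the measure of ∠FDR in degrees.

∠FDR = 73°

1. ∠DFR = 30°  [T on ray FD]
2. ∠DRF = 77°  [Y on ray RD]
3. ∠FDR = 73°  [△DFR]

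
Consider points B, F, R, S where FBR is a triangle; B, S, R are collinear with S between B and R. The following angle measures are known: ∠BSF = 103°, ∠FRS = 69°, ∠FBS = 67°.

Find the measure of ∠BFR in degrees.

1. ∠BRF = 69°  [S on ray RB]
2. ∠FBR = 67°  [S on ray BR]
3. ∠BFR = 44°  [△FBR]

∠BFR = 44°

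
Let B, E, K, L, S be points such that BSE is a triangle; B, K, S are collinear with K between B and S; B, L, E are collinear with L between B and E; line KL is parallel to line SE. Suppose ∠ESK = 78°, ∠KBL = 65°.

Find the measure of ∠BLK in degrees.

1. ∠BSE = 78°  [K on ray SB]
2. ∠EBS = 65°  [K on BS, L on BE]
3. ∠BES = 37°  [△BSE]
4. ∠BLK = 37°  [KL∥SE, corresponding at L]

∠BLK = 37°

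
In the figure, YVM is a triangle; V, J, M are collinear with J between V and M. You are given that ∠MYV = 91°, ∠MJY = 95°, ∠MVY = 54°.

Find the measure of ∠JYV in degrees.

1. ∠VJY = 85°  [linear pair at J on VM]
2. ∠JVY = 54°  [J on ray VM]
3. ∠JYV = 41°  [△YVJ]

∠JYV = 41°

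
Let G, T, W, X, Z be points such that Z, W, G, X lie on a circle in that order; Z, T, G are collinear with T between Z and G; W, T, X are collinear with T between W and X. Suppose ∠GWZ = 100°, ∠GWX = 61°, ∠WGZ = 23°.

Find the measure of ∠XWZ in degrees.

1. ∠GXZ = 80°  [cyclic ZWGX, opposite ∠W+∠X]
2. ∠GZX = 61°  [same arc GX]
3. ∠XGZ = 39°  [△ZGX]
4. ∠XWZ = 39°  [same arc ZX]

∠XWZ = 39°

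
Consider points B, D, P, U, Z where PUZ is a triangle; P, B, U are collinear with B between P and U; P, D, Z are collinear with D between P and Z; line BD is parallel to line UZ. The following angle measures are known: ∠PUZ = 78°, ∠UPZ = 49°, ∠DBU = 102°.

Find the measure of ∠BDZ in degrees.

1. ∠PZU = 53°  [△PUZ]
2. ∠BDP = 53°  [BD∥UZ, corresponding at D]
3. ∠BDZ = 127°  [linear pair at D on PZ]

∠BDZ = 127°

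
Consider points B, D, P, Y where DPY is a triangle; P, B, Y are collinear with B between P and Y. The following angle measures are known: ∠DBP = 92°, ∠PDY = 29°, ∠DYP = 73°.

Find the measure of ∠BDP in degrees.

∠BDP = 10°

1. ∠DPY = 78°  [△DPY]
2. ∠BPD = 78°  [B on ray PY]
3. ∠BDP = 10°  [△DPB]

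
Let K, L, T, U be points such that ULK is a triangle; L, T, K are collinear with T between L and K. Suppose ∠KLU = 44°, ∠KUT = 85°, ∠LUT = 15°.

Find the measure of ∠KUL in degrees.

1. ∠TLU = 44°  [T on ray LK]
2. ∠LTU = 121°  [△ULT]
3. ∠KTU = 59°  [linear pair at T on LK]
4. ∠TKU = 36°  [△UTK]
5. ∠LKU = 36°  [T on ray KL]
6. ∠KUL = 100°  [△ULK]

∠KUL = 100°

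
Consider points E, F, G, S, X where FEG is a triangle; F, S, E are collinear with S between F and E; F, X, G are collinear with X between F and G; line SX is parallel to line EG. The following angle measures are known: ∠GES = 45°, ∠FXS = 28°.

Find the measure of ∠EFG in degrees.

∠EFG = 107°

1. ∠FEG = 45°  [S on ray EF]
2. ∠EGF = 28°  [SX∥EG, corresponding at X]
3. ∠EFG = 107°  [△FEG]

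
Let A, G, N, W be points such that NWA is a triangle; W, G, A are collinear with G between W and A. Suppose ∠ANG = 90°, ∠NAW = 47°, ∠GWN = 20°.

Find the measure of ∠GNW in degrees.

∠GNW = 23°

1. ∠GAN = 47°  [G on ray AW]
2. ∠AGN = 43°  [△NGA]
3. ∠NGW = 137°  [linear pair at G on WA]
4. ∠GNW = 23°  [△NWG]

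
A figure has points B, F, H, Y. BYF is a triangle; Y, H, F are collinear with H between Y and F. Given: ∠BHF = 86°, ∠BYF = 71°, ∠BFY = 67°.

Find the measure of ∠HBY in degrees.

1. ∠BHY = 94°  [linear pair at H on YF]
2. ∠BYH = 71°  [H on ray YF]
3. ∠HBY = 15°  [△BYH]

∠HBY = 15°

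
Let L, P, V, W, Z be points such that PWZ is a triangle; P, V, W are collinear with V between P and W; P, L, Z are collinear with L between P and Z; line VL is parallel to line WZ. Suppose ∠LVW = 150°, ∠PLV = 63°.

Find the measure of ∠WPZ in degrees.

1. ∠LVP = 30°  [linear pair at V on PW]
2. ∠LPV = 87°  [△PVL]
3. ∠WPZ = 87°  [V on PW, L on PZ]

∠WPZ = 87°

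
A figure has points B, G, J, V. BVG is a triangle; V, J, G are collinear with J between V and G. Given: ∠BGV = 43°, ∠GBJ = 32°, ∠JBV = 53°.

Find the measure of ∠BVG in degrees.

1. ∠BGJ = 43°  [J on ray GV]
2. ∠BJG = 105°  [△BJG]
3. ∠BJV = 75°  [linear pair at J on VG]
4. ∠BVJ = 52°  [△BVJ]
5. ∠BVG = 52°  [J on ray VG]

∠BVG = 52°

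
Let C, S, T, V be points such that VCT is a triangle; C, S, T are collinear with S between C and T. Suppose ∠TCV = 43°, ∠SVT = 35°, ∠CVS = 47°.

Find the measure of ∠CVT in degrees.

∠CVT = 82°

1. ∠SCV = 43°  [S on ray CT]
2. ∠CSV = 90°  [△VCS]
3. ∠TSV = 90°  [linear pair at S on CT]
4. ∠STV = 55°  [△VST]
5. ∠CTV = 55°  [S on ray TC]
6. ∠CVT = 82°  [△VCT]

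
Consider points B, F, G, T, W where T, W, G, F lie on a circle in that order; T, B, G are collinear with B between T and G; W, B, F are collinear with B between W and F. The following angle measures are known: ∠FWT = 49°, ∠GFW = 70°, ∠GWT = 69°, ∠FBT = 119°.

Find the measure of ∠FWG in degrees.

∠FWG = 20°

1. ∠GTW = 70°  [same arc WG]
2. ∠TGW = 41°  [△TWG]
3. ∠GBW = 119°  [vertical angles at B]
4. ∠FWG = 20°  [△WBG]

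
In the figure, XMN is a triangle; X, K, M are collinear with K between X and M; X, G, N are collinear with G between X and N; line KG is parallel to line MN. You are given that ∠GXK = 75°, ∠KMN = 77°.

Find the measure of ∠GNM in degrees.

1. ∠MXN = 75°  [K on XM, G on XN]
2. ∠NMX = 77°  [K on ray MX]
3. ∠MNX = 28°  [△XMN]
4. ∠GNM = 28°  [G on ray NX]

∠GNM = 28°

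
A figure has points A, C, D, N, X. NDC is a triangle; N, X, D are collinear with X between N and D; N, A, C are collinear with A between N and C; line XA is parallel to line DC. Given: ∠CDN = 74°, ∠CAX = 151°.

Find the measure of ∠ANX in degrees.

1. ∠AXN = 74°  [XA∥DC, corresponding at X]
2. ∠NAX = 29°  [linear pair at A on NC]
3. ∠ANX = 77°  [△NXA]

∠ANX = 77°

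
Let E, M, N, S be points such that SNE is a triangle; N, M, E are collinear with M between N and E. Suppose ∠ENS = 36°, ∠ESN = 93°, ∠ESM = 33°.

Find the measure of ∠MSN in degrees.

1. ∠NES = 51°  [△SNE]
2. ∠MNS = 36°  [M on ray NE]
3. ∠MES = 51°  [M on ray EN]
4. ∠EMS = 96°  [△SME]
5. ∠NMS = 84°  [linear pair at M on NE]
6. ∠MSN = 60°  [△SNM]

∠MSN = 60°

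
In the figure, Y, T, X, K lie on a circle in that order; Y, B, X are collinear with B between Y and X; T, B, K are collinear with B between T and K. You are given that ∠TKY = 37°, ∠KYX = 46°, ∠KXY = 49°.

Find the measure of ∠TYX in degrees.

1. ∠TXY = 37°  [same arc YT]
2. ∠XKY = 85°  [△YXK]
3. ∠XTY = 95°  [cyclic YTXK, opposite ∠T+∠K]
4. ∠TYX = 48°  [△YTX]

∠TYX = 48°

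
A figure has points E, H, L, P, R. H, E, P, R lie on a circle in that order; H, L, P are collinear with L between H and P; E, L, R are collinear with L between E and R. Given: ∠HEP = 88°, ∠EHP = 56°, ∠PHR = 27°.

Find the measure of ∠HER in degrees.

1. ∠HRP = 92°  [cyclic HEPR, opposite ∠E+∠R]
2. ∠HPR = 61°  [△HPR]
3. ∠HER = 61°  [same arc HR]

∠HER = 61°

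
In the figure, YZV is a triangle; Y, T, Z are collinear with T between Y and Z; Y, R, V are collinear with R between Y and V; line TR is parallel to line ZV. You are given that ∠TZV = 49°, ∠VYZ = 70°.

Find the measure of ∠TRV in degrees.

1. ∠VZY = 49°  [T on ray ZY]
2. ∠YVZ = 61°  [△YZV]
3. ∠TRY = 61°  [TR∥ZV, corresponding at R]
4. ∠TRV = 119°  [linear pair at R on YV]

∠TRV = 119°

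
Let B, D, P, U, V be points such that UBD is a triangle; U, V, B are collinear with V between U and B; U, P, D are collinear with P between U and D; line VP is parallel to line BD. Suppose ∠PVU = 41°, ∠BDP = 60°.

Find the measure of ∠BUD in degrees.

1. ∠DBU = 41°  [VP∥BD, corresponding at V]
2. ∠BDU = 60°  [P on ray DU]
3. ∠BUD = 79°  [△UBD]

∠BUD = 79°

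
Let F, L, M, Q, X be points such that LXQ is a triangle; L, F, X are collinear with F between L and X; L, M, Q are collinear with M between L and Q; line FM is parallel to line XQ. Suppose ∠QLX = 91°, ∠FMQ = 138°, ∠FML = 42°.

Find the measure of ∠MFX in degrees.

1. ∠FLM = 91°  [F on LX, M on LQ]
2. ∠LFM = 47°  [△LFM]
3. ∠MFX = 133°  [linear pair at F on LX]

∠MFX = 133°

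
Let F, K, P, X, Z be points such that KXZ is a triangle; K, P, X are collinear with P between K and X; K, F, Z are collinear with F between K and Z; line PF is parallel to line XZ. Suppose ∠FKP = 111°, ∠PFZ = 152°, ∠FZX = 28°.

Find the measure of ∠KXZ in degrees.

1. ∠XKZ = 111°  [P on KX, F on KZ]
2. ∠KZX = 28°  [F on ray ZK]
3. ∠KXZ = 41°  [△KXZ]

∠KXZ = 41°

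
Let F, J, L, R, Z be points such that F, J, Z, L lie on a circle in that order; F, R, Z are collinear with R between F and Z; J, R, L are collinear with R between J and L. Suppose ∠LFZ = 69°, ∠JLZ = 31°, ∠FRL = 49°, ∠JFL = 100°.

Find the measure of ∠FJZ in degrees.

1. ∠LJZ = 69°  [same arc ZL]
2. ∠JFZ = 31°  [same arc JZ]
3. ∠JRZ = 49°  [vertical angles at R]
4. ∠FZJ = 62°  [△JRZ]
5. ∠FJZ = 87°  [△FJZ]

∠FJZ = 87°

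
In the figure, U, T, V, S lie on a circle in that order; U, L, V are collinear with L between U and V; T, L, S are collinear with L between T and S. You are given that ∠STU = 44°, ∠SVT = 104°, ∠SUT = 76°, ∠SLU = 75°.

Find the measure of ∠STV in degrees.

∠STV = 45°

1. ∠TSU = 60°  [△UTS]
2. ∠TLV = 75°  [vertical angles at L]
3. ∠TVU = 60°  [same arc UT]
4. ∠STV = 45°  [△TLV]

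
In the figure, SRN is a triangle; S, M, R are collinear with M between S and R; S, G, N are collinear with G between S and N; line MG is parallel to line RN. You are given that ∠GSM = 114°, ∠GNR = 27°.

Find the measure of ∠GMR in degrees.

∠GMR = 141°

1. ∠NSR = 114°  [M on SR, G on SN]
2. ∠RNS = 27°  [G on ray NS]
3. ∠NRS = 39°  [△SRN]
4. ∠GMS = 39°  [MG∥RN, corresponding at M]
5. ∠GMR = 141°  [linear pair at M on SR]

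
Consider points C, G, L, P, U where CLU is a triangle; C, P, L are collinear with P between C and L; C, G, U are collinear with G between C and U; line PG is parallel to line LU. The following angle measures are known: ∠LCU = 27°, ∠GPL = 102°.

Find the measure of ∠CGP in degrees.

∠CGP = 75°

1. ∠GCP = 27°  [P on CL, G on CU]
2. ∠CPG = 78°  [linear pair at P on CL]
3. ∠CGP = 75°  [△CPG]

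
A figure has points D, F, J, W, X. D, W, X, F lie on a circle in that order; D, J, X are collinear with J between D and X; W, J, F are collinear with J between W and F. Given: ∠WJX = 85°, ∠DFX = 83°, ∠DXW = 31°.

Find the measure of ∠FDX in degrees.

∠FDX = 64°

1. ∠DJF = 85°  [vertical angles at J]
2. ∠DFW = 31°  [same arc DW]
3. ∠FDX = 64°  [△DJF]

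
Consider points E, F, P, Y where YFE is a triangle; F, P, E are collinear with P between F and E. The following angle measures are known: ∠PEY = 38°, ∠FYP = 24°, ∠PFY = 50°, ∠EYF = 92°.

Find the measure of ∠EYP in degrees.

∠EYP = 68°

1. ∠FPY = 106°  [△YFP]
2. ∠EPY = 74°  [linear pair at P on FE]
3. ∠EYP = 68°  [△YPE]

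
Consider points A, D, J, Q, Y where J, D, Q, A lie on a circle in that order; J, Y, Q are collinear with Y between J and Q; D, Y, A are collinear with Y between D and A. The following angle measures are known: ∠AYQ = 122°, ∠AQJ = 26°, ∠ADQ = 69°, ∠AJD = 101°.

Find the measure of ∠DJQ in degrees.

1. ∠DYJ = 122°  [vertical angles at Y]
2. ∠ADJ = 26°  [same arc JA]
3. ∠DJQ = 32°  [△JYD]

∠DJQ = 32°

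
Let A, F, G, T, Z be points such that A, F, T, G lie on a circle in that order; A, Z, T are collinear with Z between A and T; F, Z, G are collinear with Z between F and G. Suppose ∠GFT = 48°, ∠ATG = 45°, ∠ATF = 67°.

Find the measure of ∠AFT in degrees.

∠AFT = 93°

1. ∠GAT = 48°  [same arc TG]
2. ∠AGT = 87°  [△ATG]
3. ∠AFT = 93°  [cyclic AFTG, opposite ∠F+∠G]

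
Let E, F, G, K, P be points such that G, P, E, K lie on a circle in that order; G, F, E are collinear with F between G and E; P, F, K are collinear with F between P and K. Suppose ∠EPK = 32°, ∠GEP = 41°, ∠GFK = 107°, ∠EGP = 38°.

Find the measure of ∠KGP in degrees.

∠KGP = 70°

1. ∠EKP = 38°  [same arc PE]
2. ∠KEP = 110°  [△PEK]
3. ∠KGP = 70°  [cyclic GPEK, opposite ∠G+∠E]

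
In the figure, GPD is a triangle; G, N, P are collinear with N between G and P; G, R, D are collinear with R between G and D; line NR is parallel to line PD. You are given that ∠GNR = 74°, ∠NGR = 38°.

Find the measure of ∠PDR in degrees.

∠PDR = 68°

1. ∠GRN = 68°  [△GNR]
2. ∠DRN = 112°  [linear pair at R on GD]
3. ∠PDR = 68°  [NR∥PD, co-interior at D–R]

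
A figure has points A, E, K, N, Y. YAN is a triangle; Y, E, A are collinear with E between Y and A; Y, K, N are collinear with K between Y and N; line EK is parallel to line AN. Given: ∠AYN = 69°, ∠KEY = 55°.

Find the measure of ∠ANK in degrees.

1. ∠EYK = 69°  [E on YA, K on YN]
2. ∠EKY = 56°  [△YEK]
3. ∠EKN = 124°  [linear pair at K on YN]
4. ∠ANK = 56°  [EK∥AN, co-interior at N–K]

∠ANK = 56°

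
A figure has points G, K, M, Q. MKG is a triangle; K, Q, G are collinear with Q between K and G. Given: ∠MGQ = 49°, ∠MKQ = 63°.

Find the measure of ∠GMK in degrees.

1. ∠KGM = 49°  [Q on ray GK]
2. ∠GKM = 63°  [Q on ray KG]
3. ∠GMK = 68°  [△MKG]

∠GMK = 68°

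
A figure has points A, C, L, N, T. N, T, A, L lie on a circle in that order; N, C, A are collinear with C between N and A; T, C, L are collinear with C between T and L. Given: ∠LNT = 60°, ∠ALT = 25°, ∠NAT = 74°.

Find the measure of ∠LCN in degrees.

1. ∠LAT = 120°  [cyclic NTAL, opposite ∠N+∠A]
2. ∠ATL = 35°  [△TAL]
3. ∠NLT = 74°  [same arc NT]
4. ∠ANL = 35°  [same arc AL]
5. ∠LCN = 71°  [△NCL]

∠LCN = 71°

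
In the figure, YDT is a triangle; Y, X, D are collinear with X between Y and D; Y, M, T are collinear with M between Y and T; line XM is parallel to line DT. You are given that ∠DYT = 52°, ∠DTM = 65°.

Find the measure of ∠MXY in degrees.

1. ∠DTY = 65°  [M on ray TY]
2. ∠TDY = 63°  [△YDT]
3. ∠MXY = 63°  [XM∥DT, corresponding at X]

∠MXY = 63°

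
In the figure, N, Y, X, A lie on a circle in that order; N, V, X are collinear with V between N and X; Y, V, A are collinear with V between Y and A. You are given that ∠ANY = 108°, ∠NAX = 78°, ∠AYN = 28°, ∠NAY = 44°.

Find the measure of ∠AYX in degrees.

1. ∠AXN = 28°  [same arc NA]
2. ∠ANX = 74°  [△NXA]
3. ∠AYX = 74°  [same arc XA]

∠AYX = 74°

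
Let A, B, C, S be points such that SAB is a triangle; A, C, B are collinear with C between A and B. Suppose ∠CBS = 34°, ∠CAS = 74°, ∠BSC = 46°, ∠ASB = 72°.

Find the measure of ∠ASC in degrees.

1. ∠BCS = 100°  [△SCB]
2. ∠ACS = 80°  [linear pair at C on AB]
3. ∠ASC = 26°  [△SAC]

∠ASC = 26°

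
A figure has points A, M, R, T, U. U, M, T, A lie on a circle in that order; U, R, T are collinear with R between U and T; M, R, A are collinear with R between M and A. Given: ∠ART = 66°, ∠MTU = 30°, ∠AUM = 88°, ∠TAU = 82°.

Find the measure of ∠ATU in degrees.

1. ∠MAU = 30°  [same arc UM]
2. ∠AMU = 62°  [△UMA]
3. ∠ATU = 62°  [same arc UA]

∠ATU = 62°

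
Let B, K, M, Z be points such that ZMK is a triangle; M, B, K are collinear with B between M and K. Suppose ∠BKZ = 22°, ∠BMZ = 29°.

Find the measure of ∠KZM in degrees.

1. ∠MKZ = 22°  [B on ray KM]
2. ∠KMZ = 29°  [B on ray MK]
3. ∠KZM = 129°  [△ZMK]

∠KZM = 129°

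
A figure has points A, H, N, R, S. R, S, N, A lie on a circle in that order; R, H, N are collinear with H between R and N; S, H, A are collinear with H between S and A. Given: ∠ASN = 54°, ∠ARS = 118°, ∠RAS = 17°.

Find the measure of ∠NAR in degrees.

∠NAR = 81°

1. ∠ARN = 54°  [same arc NA]
2. ∠ASR = 45°  [△RSA]
3. ∠ANR = 45°  [same arc RA]
4. ∠NAR = 81°  [△RNA]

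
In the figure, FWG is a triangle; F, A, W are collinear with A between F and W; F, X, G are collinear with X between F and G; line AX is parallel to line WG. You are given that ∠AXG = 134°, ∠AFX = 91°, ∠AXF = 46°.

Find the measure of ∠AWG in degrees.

∠AWG = 43°

1. ∠FAX = 43°  [△FAX]
2. ∠WAX = 137°  [linear pair at A on FW]
3. ∠AWG = 43°  [AX∥WG, co-interior at W–A]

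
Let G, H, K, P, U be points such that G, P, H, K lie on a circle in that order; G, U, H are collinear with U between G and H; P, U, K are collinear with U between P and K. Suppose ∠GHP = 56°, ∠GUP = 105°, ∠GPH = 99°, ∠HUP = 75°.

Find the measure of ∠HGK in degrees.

1. ∠GKP = 56°  [same arc GP]
2. ∠GUK = 75°  [vertical angles at U]
3. ∠HGK = 49°  [△GUK]

∠HGK = 49°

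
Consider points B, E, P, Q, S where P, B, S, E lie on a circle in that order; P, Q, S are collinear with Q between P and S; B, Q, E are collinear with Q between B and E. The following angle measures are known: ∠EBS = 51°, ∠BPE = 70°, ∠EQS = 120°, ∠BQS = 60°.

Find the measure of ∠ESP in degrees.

1. ∠BSE = 110°  [cyclic PBSE, opposite ∠P+∠S]
2. ∠BES = 19°  [△BSE]
3. ∠ESP = 41°  [△SQE]

∠ESP = 41°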